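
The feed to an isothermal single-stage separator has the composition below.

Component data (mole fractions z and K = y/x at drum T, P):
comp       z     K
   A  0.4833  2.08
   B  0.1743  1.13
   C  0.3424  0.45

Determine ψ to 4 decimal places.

Rachford–Rice: g(ψ) = Σ zᵢ(Kᵢ−1)/(1+ψ(Kᵢ−1)) = 0.
Feasibility: ΣzᵢKᵢ = 1.3563, Σzᵢ/Kᵢ = 1.1475 — both > 1, two phases present.
Newton iteration, ψ⁰ = 0.59:
  ψ = 0.5900: g = 0.06107, g' = -0.4398 → ψ = 0.7289
  ψ = 0.7289: g = -0.00156, g' = -0.4675 → ψ = 0.7255
Converged at ψ = 0.7255.

ψ = 0.7255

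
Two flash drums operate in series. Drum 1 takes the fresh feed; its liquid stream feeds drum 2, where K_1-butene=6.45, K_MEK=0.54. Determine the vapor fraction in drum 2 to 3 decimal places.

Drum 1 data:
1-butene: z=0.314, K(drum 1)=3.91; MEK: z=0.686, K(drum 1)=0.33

V/F (drum 2) = 0.258

Drum 1:
Binary case is linear: z₁(K₁−1)(1+ψ₁(K₂−1)) + z₂(K₂−1)(1+ψ₁(K₁−1)) = 0
⇒ ψ₁ = [z₁(K₁−1)+z₂(K₂−1)] / [−(K₁−1)(K₂−1)] = 0.4541/1.9497 = 0.233
Drum-1 compositions:
  1-butene: x = 0.187, y = 0.732
  MEK: x = 0.813, y = 0.268
Drum-2 feed = drum-1 liquid: z₂ = (0.1872, 0.8128).
Drum 2:
Let ψ₂ = V/F and solve Σ zᵢ(Kᵢ−1)/(1+ψ₂(Kᵢ−1)) = 0.
Feasibility: ΣzᵢKᵢ = 1.646, Σzᵢ/Kᵢ = 1.534 — both > 1, two phases present.
Binary case is linear: z₁(K₁−1)(1+ψ₂(K₂−1)) + z₂(K₂−1)(1+ψ₂(K₁−1)) = 0
⇒ ψ₂ = [z₁(K₁−1)+z₂(K₂−1)] / [−(K₁−1)(K₂−1)] = 0.6461/2.5070 = 0.258
  1-butene: x = 0.078, y = 0.502
  MEK: x = 0.922, y = 0.498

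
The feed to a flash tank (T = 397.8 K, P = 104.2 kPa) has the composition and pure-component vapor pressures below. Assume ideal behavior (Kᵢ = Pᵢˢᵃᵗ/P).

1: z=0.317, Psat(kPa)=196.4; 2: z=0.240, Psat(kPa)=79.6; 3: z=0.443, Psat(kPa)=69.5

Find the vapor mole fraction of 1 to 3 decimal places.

Raoult's law: Kᵢ = Pᵢˢᵃᵗ/P = Pᵢˢᵃᵗ/104.2.
  K_1 = 196.4/104.2 = 1.88484, K_2 = 79.6/104.2 = 0.76392, K_3 = 69.5/104.2 = 0.66699
Newton–Raphson from ψ = 0.54:
  ψ = 0.540: g = -0.0550, g' = -0.204 → ψ = 0.271
  ψ = 0.271: g = 0.0036, g' = -0.236 → ψ = 0.286
Converged at ψ = 0.286.
Compositions from xᵢ = zᵢ/(1+ψ(Kᵢ−1)), yᵢ = Kᵢxᵢ:
  1: x = 0.253, y = 0.477
  2: x = 0.257, y = 0.197
  3: x = 0.490, y = 0.327

y_1 = 0.477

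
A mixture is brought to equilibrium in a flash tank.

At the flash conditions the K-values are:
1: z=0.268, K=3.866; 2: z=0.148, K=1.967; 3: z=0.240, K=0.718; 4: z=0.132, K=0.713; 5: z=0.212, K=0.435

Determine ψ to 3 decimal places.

Rachford–Rice: g(ψ) = Σ zᵢ(Kᵢ−1)/(1+ψ(Kᵢ−1)) = 0.
Feasibility: ΣzᵢKᵢ = 1.686, Σzᵢ/Kᵢ = 1.151 — both > 1, two phases present.
Newton–Raphson from ψ = 0.69:
  ψ = 0.690: g = 0.0162, g' = -0.526 → ψ = 0.721
Converged at ψ = 0.721.

ψ = 0.721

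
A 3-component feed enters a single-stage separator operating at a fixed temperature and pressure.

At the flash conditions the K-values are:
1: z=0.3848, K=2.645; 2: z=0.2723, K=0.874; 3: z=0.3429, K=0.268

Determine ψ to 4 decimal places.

Newton–Raphson from ψ = 0.3:
  ψ = 0.3000: g = 0.06654, g' = -0.7732 → ψ = 0.3861
  ψ = 0.3861: g = 0.00119, g' = -0.7513 → ψ = 0.3877
Converged at ψ = 0.3877.

ψ = 0.3877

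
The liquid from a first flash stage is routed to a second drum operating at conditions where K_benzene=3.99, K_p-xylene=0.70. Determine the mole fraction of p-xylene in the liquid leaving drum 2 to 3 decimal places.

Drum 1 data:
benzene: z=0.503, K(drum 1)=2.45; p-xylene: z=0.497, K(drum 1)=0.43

Drum 1:
Rachford–Rice: g(ψ₁) = Σ zᵢ(Kᵢ−1)/(1+ψ₁(Kᵢ−1)) = 0.
Feasibility: ΣzᵢKᵢ = 1.446, Σzᵢ/Kᵢ = 1.361 — both > 1, two phases present.
Binary case is linear: z₁(K₁−1)(1+ψ₁(K₂−1)) + z₂(K₂−1)(1+ψ₁(K₁−1)) = 0
⇒ ψ₁ = [z₁(K₁−1)+z₂(K₂−1)] / [−(K₁−1)(K₂−1)] = 0.4461/0.8265 = 0.540
Drum-1 compositions:
  benzene: x = 0.282, y = 0.691
  p-xylene: x = 0.718, y = 0.309
Drum-2 feed = drum-1 liquid: z₂ = (0.2822, 0.7178).
Drum 2:
Rachford–Rice: g(ψ₂) = Σ zᵢ(Kᵢ−1)/(1+ψ₂(Kᵢ−1)) = 0.
Check two-phase: ΣzᵢKᵢ = 1.628 > 1 and Σzᵢ/Kᵢ = 1.096 > 1, so g(0) = 0.628 > 0 and g(1) = -0.096 < 0.
Binary case is linear: z₁(K₁−1)(1+ψ₂(K₂−1)) + z₂(K₂−1)(1+ψ₂(K₁−1)) = 0
⇒ ψ₂ = [z₁(K₁−1)+z₂(K₂−1)] / [−(K₁−1)(K₂−1)] = 0.6284/0.8970 = 0.701
  benzene: x = 0.091, y = 0.364
  p-xylene: x = 0.909, y = 0.636

x_p-xylene (drum 2) = 0.909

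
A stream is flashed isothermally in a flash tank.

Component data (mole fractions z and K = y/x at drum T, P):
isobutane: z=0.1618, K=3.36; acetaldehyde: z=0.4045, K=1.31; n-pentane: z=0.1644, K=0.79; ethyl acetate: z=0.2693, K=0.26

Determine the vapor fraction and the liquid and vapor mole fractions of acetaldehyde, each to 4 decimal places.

ψ = 0.3778, x_acetaldehyde = 0.3621, y_acetaldehyde = 0.4743

Material balance + equilibrium reduce to Σ zᵢ(Kᵢ−1)/(1+ψ(Kᵢ−1)) = 0.
g(0) = ΣzᵢKᵢ − 1 = 0.2734 and g(1) = 1 − Σzᵢ/Kᵢ = -0.6008, so a root lies in (0, 1).
Newton iteration, ψ⁰ = 0.5:
  ψ = 0.5000: g = -0.07117, g' = -0.5994 → ψ = 0.3813
  ψ = 0.3813: g = -0.00199, g' = -0.5755 → ψ = 0.3778
Converged at ψ = 0.3778.
Compositions from xᵢ = zᵢ/(1+ψ(Kᵢ−1)), yᵢ = Kᵢxᵢ:
  isobutane: x = 0.0855, y = 0.2874
  acetaldehyde: x = 0.3621, y = 0.4743
  n-pentane: x = 0.1786, y = 0.1411
  ethyl acetate: x = 0.3738, y = 0.0972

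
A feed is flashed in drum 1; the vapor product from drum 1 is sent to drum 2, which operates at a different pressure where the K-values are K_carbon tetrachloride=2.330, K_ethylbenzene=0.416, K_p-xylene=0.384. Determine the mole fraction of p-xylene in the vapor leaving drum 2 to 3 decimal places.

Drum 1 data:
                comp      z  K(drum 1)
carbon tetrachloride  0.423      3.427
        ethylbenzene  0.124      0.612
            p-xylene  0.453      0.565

y_p-xylene (drum 2) = 0.206

Drum 1:
Let ψ₁ = V/F and solve Σ zᵢ(Kᵢ−1)/(1+ψ₁(Kᵢ−1)) = 0.
Feasibility: ΣzᵢKᵢ = 1.781, Σzᵢ/Kᵢ = 1.128 — both > 1, two phases present.
Newton–Raphson from ψ₁ = 0.5:
  ψ₁ = 0.500: g = 0.1523, g' = -0.677 → ψ₁ = 0.725
  ψ₁ = 0.725: g = 0.0173, g' = -0.546 → ψ₁ = 0.757
Converged at ψ₁ = 0.757.
Drum-1 compositions:
  carbon tetrachloride: x = 0.149, y = 0.511
  ethylbenzene: x = 0.176, y = 0.107
  p-xylene: x = 0.675, y = 0.382
Drum-2 feed = drum-1 vapor: z₂ = (0.5110, 0.1074, 0.3816).
Drum 2:
Iterate (Newton) starting at ψ₂ = 0.55:
  ψ₂ = 0.550: g = -0.0554, g' = -0.712 → ψ₂ = 0.472
  ψ₂ = 0.472: g = -0.0006, g' = -0.699 → ψ₂ = 0.471
Converged at ψ₂ = 0.471.
  carbon tetrachloride: x = 0.314, y = 0.732
  ethylbenzene: x = 0.148, y = 0.062
  p-xylene: x = 0.538, y = 0.206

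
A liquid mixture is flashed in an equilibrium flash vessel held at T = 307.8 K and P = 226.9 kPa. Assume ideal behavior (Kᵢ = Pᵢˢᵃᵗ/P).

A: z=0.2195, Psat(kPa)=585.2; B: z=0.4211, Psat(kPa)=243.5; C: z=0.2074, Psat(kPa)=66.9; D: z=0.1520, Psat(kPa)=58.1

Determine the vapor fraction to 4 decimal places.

Raoult's law: Kᵢ = Pᵢˢᵃᵗ/P = Pᵢˢᵃᵗ/226.9.
  K_A = 585.2/226.9 = 2.579110, K_B = 243.5/226.9 = 1.073160, K_C = 66.9/226.9 = 0.294844, K_D = 58.1/226.9 = 0.256060
Iterate (Newton) starting at ψ = 0.56:
  ψ = 0.5600: g = -0.22198, g' = -0.6851 → ψ = 0.2360
  ψ = 0.2360: g = -0.02980, g' = -0.5649 → ψ = 0.1832
  ψ = 0.1832: g = 0.00036, g' = -0.5802 → ψ = 0.1838
Converged at ψ = 0.1838.

ψ = 0.1838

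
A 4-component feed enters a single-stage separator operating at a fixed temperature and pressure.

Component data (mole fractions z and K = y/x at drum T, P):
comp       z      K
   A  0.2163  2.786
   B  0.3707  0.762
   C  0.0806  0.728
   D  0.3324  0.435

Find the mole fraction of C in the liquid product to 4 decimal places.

Material balance + equilibrium reduce to Σ zᵢ(Kᵢ−1)/(1+β(Kᵢ−1)) = 0.
Feasibility: ΣzᵢKᵢ = 1.0884, Σzᵢ/Kᵢ = 1.4390 — both > 1, two phases present.
Newton iteration, β⁰ = 0.5:
  β = 0.5000: g = -0.18319, g' = -0.4337 → β = 0.0776
  β = 0.0776: g = 0.03059, g' = -0.6763 → β = 0.1228
  β = 0.1228: g = 0.00144, g' = -0.6152 → β = 0.1252
Converged at β = 0.1252.
Compositions from xᵢ = zᵢ/(1+β(Kᵢ−1)), yᵢ = Kᵢxᵢ:
  A: x = 0.1768, y = 0.4925
  B: x = 0.3821, y = 0.2911
  C: x = 0.0834, y = 0.0607
  D: x = 0.3577, y = 0.1556

x_C = 0.0834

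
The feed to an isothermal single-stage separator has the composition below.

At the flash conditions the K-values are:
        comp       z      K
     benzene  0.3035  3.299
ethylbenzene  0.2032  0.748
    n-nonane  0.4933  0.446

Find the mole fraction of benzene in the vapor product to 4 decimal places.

y_benzene = 0.5630

Newton–Raphson from ψ = 0.56:
  ψ = 0.5600: g = -0.15079, g' = -0.6423 → ψ = 0.3252
  ψ = 0.3252: g = 0.01011, g' = -0.7658 → ψ = 0.3384
  ψ = 0.3384: g = 0.00009, g' = -0.7522 → ψ = 0.3386
Converged at ψ = 0.3386.
Compositions from xᵢ = zᵢ/(1+ψ(Kᵢ−1)), yᵢ = Kᵢxᵢ:
  benzene: x = 0.1707, y = 0.5630
  ethylbenzene: x = 0.2222, y = 0.1662
  n-nonane: x = 0.6072, y = 0.2708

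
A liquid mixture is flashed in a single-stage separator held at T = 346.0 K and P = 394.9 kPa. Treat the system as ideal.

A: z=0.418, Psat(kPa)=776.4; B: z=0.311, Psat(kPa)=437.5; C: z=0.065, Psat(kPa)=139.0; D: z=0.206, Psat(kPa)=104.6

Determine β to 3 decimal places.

β = 0.505

Raoult's law: Kᵢ = Pᵢˢᵃᵗ/P = Pᵢˢᵃᵗ/394.9.
  K_A = 776.4/394.9 = 1.96607, K_B = 437.5/394.9 = 1.10788, K_C = 139.0/394.9 = 0.35199, K_D = 104.6/394.9 = 0.26488
Let β = V/F and solve Σ zᵢ(Kᵢ−1)/(1+β(Kᵢ−1)) = 0.
Check two-phase: ΣzᵢKᵢ = 1.244 > 1 and Σzᵢ/Kᵢ = 1.456 > 1, so g(0) = 0.244 > 0 and g(1) = -0.456 < 0.
Newton–Raphson from β = 0.59:
  β = 0.590: g = -0.0469, g' = -0.580 → β = 0.509
  β = 0.509: g = -0.0024, g' = -0.524 → β = 0.505
Converged at β = 0.505.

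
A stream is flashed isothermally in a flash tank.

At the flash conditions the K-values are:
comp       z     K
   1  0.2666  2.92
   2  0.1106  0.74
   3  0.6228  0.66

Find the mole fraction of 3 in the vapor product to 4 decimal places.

Let ψ = V/F and solve Σ zᵢ(Kᵢ−1)/(1+ψ(Kᵢ−1)) = 0.
Feasibility: ΣzᵢKᵢ = 1.2714, Σzᵢ/Kᵢ = 1.1844 — both > 1, two phases present.
Newton–Raphson from ψ = 0.63:
  ψ = 0.6300: g = -0.07220, g' = -0.3286 → ψ = 0.4103
  ψ = 0.4103: g = 0.00806, g' = -0.4141 → ψ = 0.4297
  ψ = 0.4297: g = 0.00011, g' = -0.4033 → ψ = 0.4300
Converged at ψ = 0.4300.
Compositions from xᵢ = zᵢ/(1+ψ(Kᵢ−1)), yᵢ = Kᵢxᵢ:
  1: x = 0.1460, y = 0.4264
  2: x = 0.1245, y = 0.0921
  3: x = 0.7294, y = 0.4814

y_3 = 0.4814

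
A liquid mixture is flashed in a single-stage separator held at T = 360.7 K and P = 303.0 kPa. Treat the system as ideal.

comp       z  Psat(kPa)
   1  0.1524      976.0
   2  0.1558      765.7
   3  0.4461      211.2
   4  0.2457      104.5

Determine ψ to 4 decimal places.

ψ = 0.3268

Raoult's law: Kᵢ = Pᵢˢᵃᵗ/P = Pᵢˢᵃᵗ/303.0.
  K_1 = 976.0/303.0 = 3.221122, K_2 = 765.7/303.0 = 2.527063, K_3 = 211.2/303.0 = 0.697030, K_4 = 104.5/303.0 = 0.344884
Rachford–Rice: g(ψ) = Σ zᵢ(Kᵢ−1)/(1+ψ(Kᵢ−1)) = 0.
g(0) = ΣzᵢKᵢ − 1 = 0.2803 and g(1) = 1 − Σzᵢ/Kᵢ = -0.4614, so a root lies in (0, 1).
Newton–Raphson from ψ = 0.38:
  ψ = 0.3800: g = -0.03294, g' = -0.6058 → ψ = 0.3256
  ψ = 0.3256: g = 0.00077, g' = -0.6360 → ψ = 0.3268
Converged at ψ = 0.3268.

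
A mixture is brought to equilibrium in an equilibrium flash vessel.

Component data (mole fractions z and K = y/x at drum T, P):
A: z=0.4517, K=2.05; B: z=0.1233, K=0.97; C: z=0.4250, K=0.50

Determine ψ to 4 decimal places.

Let ψ = V/F and solve Σ zᵢ(Kᵢ−1)/(1+ψ(Kᵢ−1)) = 0.
g(0) = ΣzᵢKᵢ − 1 = 0.2581 and g(1) = 1 − Σzᵢ/Kᵢ = -0.1975, so a root lies in (0, 1).
Iterate (Newton) starting at ψ = 0.64:
  ψ = 0.6400: g = -0.03261, g' = -0.4080 → ψ = 0.5601
  ψ = 0.5601: g = -0.00027, g' = -0.4026 → ψ = 0.5594
Converged at ψ = 0.5594.

ψ = 0.5594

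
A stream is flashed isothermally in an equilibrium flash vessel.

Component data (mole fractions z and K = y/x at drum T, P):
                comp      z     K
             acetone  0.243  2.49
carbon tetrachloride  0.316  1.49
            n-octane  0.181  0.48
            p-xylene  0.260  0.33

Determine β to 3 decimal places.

Material balance + equilibrium reduce to Σ zᵢ(Kᵢ−1)/(1+β(Kᵢ−1)) = 0.
Check two-phase: ΣzᵢKᵢ = 1.249 > 1 and Σzᵢ/Kᵢ = 1.475 > 1, so g(0) = 0.249 > 0 and g(1) = -0.475 < 0.
Newton–Raphson from β = 0.5:
  β = 0.500: g = -0.0573, g' = -0.579 → β = 0.401
  β = 0.401: g = -0.0011, g' = -0.561 → β = 0.399
Converged at β = 0.399.

β = 0.399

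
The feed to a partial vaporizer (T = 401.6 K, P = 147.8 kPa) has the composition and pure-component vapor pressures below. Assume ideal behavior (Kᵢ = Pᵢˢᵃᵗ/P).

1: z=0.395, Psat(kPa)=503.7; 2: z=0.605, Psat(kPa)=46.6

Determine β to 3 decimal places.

β = 0.326

Raoult's law: Kᵢ = Pᵢˢᵃᵗ/P = Pᵢˢᵃᵗ/147.8.
  K_1 = 503.7/147.8 = 3.40798, K_2 = 46.6/147.8 = 0.31529
Binary case is linear: z₁(K₁−1)(1+β(K₂−1)) + z₂(K₂−1)(1+β(K₁−1)) = 0
⇒ β = [z₁(K₁−1)+z₂(K₂−1)] / [−(K₁−1)(K₂−1)] = 0.5369/1.6488 = 0.326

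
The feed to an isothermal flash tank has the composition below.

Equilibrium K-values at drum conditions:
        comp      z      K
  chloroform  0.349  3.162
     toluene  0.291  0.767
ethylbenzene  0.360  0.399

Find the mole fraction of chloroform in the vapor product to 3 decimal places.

Rachford–Rice: g(V/F) = Σ zᵢ(Kᵢ−1)/(1+V/F(Kᵢ−1)) = 0.
Feasibility: ΣzᵢKᵢ = 1.470, Σzᵢ/Kᵢ = 1.392 — both > 1, two phases present.
Newton iteration, V/F⁰ = 0.31:
  V/F = 0.310: g = 0.1128, g' = -0.800 → V/F = 0.451
  V/F = 0.451: g = 0.0094, g' = -0.683 → V/F = 0.465
Converged at V/F = 0.465.
Compositions from xᵢ = zᵢ/(1+V/F(Kᵢ−1)), yᵢ = Kᵢxᵢ:
  chloroform: x = 0.174, y = 0.550
  toluene: x = 0.326, y = 0.250
  ethylbenzene: x = 0.500, y = 0.199

y_chloroform = 0.550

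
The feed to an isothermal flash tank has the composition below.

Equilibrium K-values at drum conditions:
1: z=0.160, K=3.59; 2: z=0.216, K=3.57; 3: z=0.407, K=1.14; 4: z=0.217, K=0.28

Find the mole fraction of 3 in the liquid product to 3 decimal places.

x_3 = 0.366

Rachford–Rice: g(V/F) = Σ zᵢ(Kᵢ−1)/(1+V/F(Kᵢ−1)) = 0.
Check two-phase: ΣzᵢKᵢ = 1.870 > 1 and Σzᵢ/Kᵢ = 1.237 > 1, so g(0) = 0.870 > 0 and g(1) = -0.237 < 0.
Iterate (Newton) starting at V/F = 0.5:
  V/F = 0.500: g = 0.2326, g' = -0.759 → V/F = 0.807
  V/F = 0.807: g = -0.0067, g' = -0.910 → V/F = 0.799
Converged at V/F = 0.799.
Compositions from xᵢ = zᵢ/(1+V/F(Kᵢ−1)), yᵢ = Kᵢxᵢ:
  1: x = 0.052, y = 0.187
  2: x = 0.071, y = 0.252
  3: x = 0.366, y = 0.417
  4: x = 0.511, y = 0.143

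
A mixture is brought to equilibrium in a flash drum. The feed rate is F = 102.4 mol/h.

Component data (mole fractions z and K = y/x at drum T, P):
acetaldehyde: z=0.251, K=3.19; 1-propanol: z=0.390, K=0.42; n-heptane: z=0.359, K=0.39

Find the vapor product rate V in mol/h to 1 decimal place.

V = 8.2 mol/h

Rachford–Rice: g(ψ) = Σ zᵢ(Kᵢ−1)/(1+ψ(Kᵢ−1)) = 0.
g(0) = ΣzᵢKᵢ − 1 = 0.104 and g(1) = 1 − Σzᵢ/Kᵢ = -0.928, so a root lies in (0, 1).
Iterate (Newton) starting at ψ = 0.5:
  ψ = 0.500: g = -0.3713, g' = -0.811 → ψ = 0.042
  ψ = 0.042: g = 0.0465, g' = -1.287 → ψ = 0.078
  ψ = 0.078: g = 0.0022, g' = -1.168 → ψ = 0.080
Converged at ψ = 0.080.
Then V = ψ·F = 0.0803·102.4 = 8.2 mol/h and L = F − V = 94.2 mol/h.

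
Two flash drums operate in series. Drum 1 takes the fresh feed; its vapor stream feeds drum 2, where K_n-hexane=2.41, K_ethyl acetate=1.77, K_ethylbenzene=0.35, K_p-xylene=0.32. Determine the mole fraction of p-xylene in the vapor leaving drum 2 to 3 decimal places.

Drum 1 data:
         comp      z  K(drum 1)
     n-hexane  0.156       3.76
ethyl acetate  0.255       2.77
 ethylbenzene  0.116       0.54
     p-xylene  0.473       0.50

Drum 1:
Let ψ₁ = V/F and solve Σ zᵢ(Kᵢ−1)/(1+ψ₁(Kᵢ−1)) = 0.
Feasibility: ΣzᵢKᵢ = 1.592, Σzᵢ/Kᵢ = 1.294 — both > 1, two phases present.
Newton–Raphson from ψ₁ = 0.5:
  ψ₁ = 0.500: g = 0.0357, g' = -0.686 → ψ₁ = 0.552
  ψ₁ = 0.552: g = 0.0007, g' = -0.661 → ψ₁ = 0.553
Converged at ψ₁ = 0.553.
Drum-1 compositions:
  n-hexane: x = 0.062, y = 0.232
  ethyl acetate: x = 0.129, y = 0.357
  ethylbenzene: x = 0.156, y = 0.084
  p-xylene: x = 0.654, y = 0.327
Drum-2 feed = drum-1 vapor: z₂ = (0.2322, 0.3569, 0.0840, 0.3269).
Drum 2:
Material balance + equilibrium reduce to Σ zᵢ(Kᵢ−1)/(1+ψ₂(Kᵢ−1)) = 0.
Feasibility: ΣzᵢKᵢ = 1.325, Σzᵢ/Kᵢ = 1.560 — both > 1, two phases present.
Iterate (Newton) starting at ψ₂ = 0.5:
  ψ₂ = 0.500: g = -0.0273, g' = -0.694 → ψ₂ = 0.461
  ψ₂ = 0.461: g = -0.0003, g' = -0.678 → ψ₂ = 0.460
Converged at ψ₂ = 0.460.
  n-hexane: x = 0.141, y = 0.339
  ethyl acetate: x = 0.264, y = 0.466
  ethylbenzene: x = 0.120, y = 0.042
  p-xylene: x = 0.476, y = 0.152

y_p-xylene (drum 2) = 0.152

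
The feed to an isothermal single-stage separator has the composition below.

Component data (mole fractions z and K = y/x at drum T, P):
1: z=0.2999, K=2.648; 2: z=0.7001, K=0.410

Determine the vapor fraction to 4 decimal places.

Let ψ = V/F and solve Σ zᵢ(Kᵢ−1)/(1+ψ(Kᵢ−1)) = 0.
g(0) = ΣzᵢKᵢ − 1 = 0.0812 and g(1) = 1 − Σzᵢ/Kᵢ = -0.8208, so a root lies in (0, 1).
Binary case is linear: z₁(K₁−1)(1+ψ(K₂−1)) + z₂(K₂−1)(1+ψ(K₁−1)) = 0
⇒ ψ = [z₁(K₁−1)+z₂(K₂−1)] / [−(K₁−1)(K₂−1)] = 0.08118/0.97232 = 0.0835

ψ = 0.0835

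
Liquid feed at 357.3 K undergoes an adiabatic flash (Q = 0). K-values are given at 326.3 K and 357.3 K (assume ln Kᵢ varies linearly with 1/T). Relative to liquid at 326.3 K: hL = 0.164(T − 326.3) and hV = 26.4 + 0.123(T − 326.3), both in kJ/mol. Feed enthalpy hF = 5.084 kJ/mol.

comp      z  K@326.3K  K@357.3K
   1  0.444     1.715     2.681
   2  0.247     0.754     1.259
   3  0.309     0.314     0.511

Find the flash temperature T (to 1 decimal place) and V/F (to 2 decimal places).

T = 327.9 K, V/F = 0.18

Adiabatic flash: solve Rachford–Rice at each trial T, then check hF = ψ·hV(T) + (1−ψ)·hL(T).
  T = 326.3 K: K = (1.715, 0.754, 0.314), RR gives ψ = 0.117, H_out = 3.083 kJ/mol
  T = 357.3 K: K = (2.681, 1.259, 0.511), RR gives ψ = 1.000, H_out = 30.213 kJ/mol
  T = 341.8 K: K = (2.166, 0.986, 0.405), RR gives ψ = 0.632, H_out = 18.818 kJ/mol
  T = 334.1 K: K = (1.934, 0.866, 0.358), RR gives ψ = 0.400, H_out = 11.704 kJ/mol
  T = 330.2 K: K = (1.823, 0.809, 0.336), RR gives ψ = 0.267, H_out = 7.645 kJ/mol
  T = 328.2 K: K = (1.767, 0.780, 0.324), RR gives ψ = 0.193, H_out = 5.381 kJ/mol
  T = 327.2 K: K = (1.739, 0.766, 0.319), RR gives ψ = 0.153, H_out = 4.192 kJ/mol
  T = 327.7 K: K = (1.753, 0.773, 0.322), RR gives ψ = 0.173, H_out = 4.792 kJ/mol
Linear interpolation between T = 327.7 (H_out = 4.792) and T = 328.2 (H_out = 5.381) on hF = 5.084 gives T ≈ 327.9 K, at which ψ = 0.18.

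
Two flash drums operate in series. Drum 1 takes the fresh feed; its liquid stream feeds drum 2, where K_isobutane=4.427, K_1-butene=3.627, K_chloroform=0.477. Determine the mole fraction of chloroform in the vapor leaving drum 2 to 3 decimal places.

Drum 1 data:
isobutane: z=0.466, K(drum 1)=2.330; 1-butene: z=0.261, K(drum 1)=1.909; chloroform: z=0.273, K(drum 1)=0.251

y_chloroform (drum 2) = 0.408

Drum 1:
Let ψ₁ = V/F and solve Σ zᵢ(Kᵢ−1)/(1+ψ₁(Kᵢ−1)) = 0.
g(0) = ΣzᵢKᵢ − 1 = 0.653 and g(1) = 1 − Σzᵢ/Kᵢ = -0.424, so a root lies in (0, 1).
Newton–Raphson from ψ₁ = 0.5:
  ψ₁ = 0.500: g = 0.2085, g' = -0.791 → ψ₁ = 0.764
  ψ₁ = 0.764: g = -0.0302, g' = -1.114 → ψ₁ = 0.737
  ψ₁ = 0.737: g = -0.0009, g' = -1.050 → ψ₁ = 0.736
Converged at ψ₁ = 0.736.
Drum-1 compositions:
  isobutane: x = 0.236, y = 0.549
  1-butene: x = 0.156, y = 0.299
  chloroform: x = 0.608, y = 0.153
Drum-2 feed = drum-1 liquid: z₂ = (0.2355, 0.1564, 0.6081).
Drum 2:
Let ψ₂ = V/F and solve Σ zᵢ(Kᵢ−1)/(1+ψ₂(Kᵢ−1)) = 0.
Check two-phase: ΣzᵢKᵢ = 1.900 > 1 and Σzᵢ/Kᵢ = 1.371 > 1, so g(0) = 0.900 > 0 and g(1) = -0.371 < 0.
Newton–Raphson from ψ₂ = 0.6:
  ψ₂ = 0.600: g = -0.0398, g' = -0.812 → ψ₂ = 0.551
  ψ₂ = 0.551: g = 0.0006, g' = -0.840 → ψ₂ = 0.552
Converged at ψ₂ = 0.552.
  isobutane: x = 0.081, y = 0.361
  1-butene: x = 0.064, y = 0.232
  chloroform: x = 0.855, y = 0.408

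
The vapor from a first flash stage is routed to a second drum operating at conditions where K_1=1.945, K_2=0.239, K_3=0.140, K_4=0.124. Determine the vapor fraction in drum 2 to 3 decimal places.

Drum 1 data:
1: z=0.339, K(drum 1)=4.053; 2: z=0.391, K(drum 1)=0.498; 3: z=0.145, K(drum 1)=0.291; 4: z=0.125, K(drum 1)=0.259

V/F (drum 2) = 0.480

Drum 1:
Rachford–Rice: g(ψ₁) = Σ zᵢ(Kᵢ−1)/(1+ψ₁(Kᵢ−1)) = 0.
g(0) = ΣzᵢKᵢ − 1 = 0.643 and g(1) = 1 − Σzᵢ/Kᵢ = -0.850, so a root lies in (0, 1).
Newton iteration, ψ₁⁰ = 0.5:
  ψ₁ = 0.500: g = -0.1588, g' = -1.019 → ψ₁ = 0.344
  ψ₁ = 0.344: g = 0.0071, g' = -1.147 → ψ₁ = 0.350
Converged at ψ₁ = 0.350.
Drum-1 compositions:
  1: x = 0.164, y = 0.664
  2: x = 0.474, y = 0.236
  3: x = 0.193, y = 0.056
  4: x = 0.169, y = 0.044
Drum-2 feed = drum-1 vapor: z₂ = (0.6639, 0.2363, 0.0561, 0.0437).
Drum 2:
Rachford–Rice: g(ψ₂) = Σ zᵢ(Kᵢ−1)/(1+ψ₂(Kᵢ−1)) = 0.
Check two-phase: ΣzᵢKᵢ = 1.361 > 1 and Σzᵢ/Kᵢ = 2.084 > 1, so g(0) = 0.361 > 0 and g(1) = -1.084 < 0.
Newton–Raphson from ψ₂ = 0.5:
  ψ₂ = 0.500: g = -0.0171, g' = -0.864 → ψ₂ = 0.480
Converged at ψ₂ = 0.480.
  1: x = 0.457, y = 0.888
  2: x = 0.372, y = 0.089
  3: x = 0.096, y = 0.013
  4: x = 0.075, y = 0.009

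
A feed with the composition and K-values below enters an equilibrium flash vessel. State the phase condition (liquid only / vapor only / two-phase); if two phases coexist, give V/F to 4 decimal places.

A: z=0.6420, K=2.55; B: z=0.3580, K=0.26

ΣzᵢKᵢ = 1.7302; Σzᵢ/Kᵢ = 1.6287.
Both exceed 1, so a two-phase solution exists.
Newton–Raphson from ψ = 0.5:
  ψ = 0.5000: g = 0.14011, g' = -0.9835 → ψ = 0.6425
  ψ = 0.6425: g = -0.00643, g' = -1.0996 → ψ = 0.6366
Converged at ψ = 0.6366.

two-phase, V/F = 0.6366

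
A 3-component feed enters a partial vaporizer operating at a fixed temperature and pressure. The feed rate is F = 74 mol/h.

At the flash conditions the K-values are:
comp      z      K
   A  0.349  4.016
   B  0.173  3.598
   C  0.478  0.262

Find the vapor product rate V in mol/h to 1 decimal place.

V = 40.0 mol/h

Newton iteration, β⁰ = 0.34:
  β = 0.340: g = 0.2874, g' = -1.567 → β = 0.523
  β = 0.523: g = 0.0239, g' = -1.378 → β = 0.541
Converged at β = 0.541.
Then V = β·F = 0.5407·74 = 40.0 mol/h and L = F − V = 34.0 mol/h.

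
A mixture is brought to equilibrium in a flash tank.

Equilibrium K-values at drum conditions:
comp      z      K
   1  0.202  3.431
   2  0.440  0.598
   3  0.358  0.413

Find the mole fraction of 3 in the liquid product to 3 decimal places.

x_3 = 0.377

Let β = V/F and solve Σ zᵢ(Kᵢ−1)/(1+β(Kᵢ−1)) = 0.
g(0) = ΣzᵢKᵢ − 1 = 0.104 and g(1) = 1 − Σzᵢ/Kᵢ = -0.661, so a root lies in (0, 1).
Iterate (Newton) starting at β = 0.36:
  β = 0.360: g = -0.2114, g' = -0.635 → β = 0.027
  β = 0.027: g = 0.0683, g' = -1.251 → β = 0.082
  β = 0.082: g = 0.0060, g' = -1.043 → β = 0.088
Converged at β = 0.088.
Compositions from xᵢ = zᵢ/(1+β(Kᵢ−1)), yᵢ = Kᵢxᵢ:
  1: x = 0.167, y = 0.571
  2: x = 0.456, y = 0.273
  3: x = 0.377, y = 0.156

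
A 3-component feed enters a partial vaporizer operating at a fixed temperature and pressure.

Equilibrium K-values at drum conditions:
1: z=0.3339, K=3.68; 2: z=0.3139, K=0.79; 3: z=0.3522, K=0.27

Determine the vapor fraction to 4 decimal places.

ψ = 0.3966

Rachford–Rice: g(ψ) = Σ zᵢ(Kᵢ−1)/(1+ψ(Kᵢ−1)) = 0.
g(0) = ΣzᵢKᵢ − 1 = 0.5718 and g(1) = 1 − Σzᵢ/Kᵢ = -0.7925, so a root lies in (0, 1).
Iterate (Newton) starting at ψ = 0.53:
  ψ = 0.5300: g = -0.12382, g' = -0.9262 → ψ = 0.3963
  ψ = 0.3963: g = 0.00027, g' = -0.9520 → ψ = 0.3966
Converged at ψ = 0.3966.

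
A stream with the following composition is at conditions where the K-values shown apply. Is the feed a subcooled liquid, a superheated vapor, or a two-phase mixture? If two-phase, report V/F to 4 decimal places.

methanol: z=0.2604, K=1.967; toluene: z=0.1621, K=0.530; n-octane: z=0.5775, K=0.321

subcooled liquid

ΣzᵢKᵢ = 0.7835; Σzᵢ/Kᵢ = 2.2373.
Since ΣzᵢKᵢ < 1 the mixture is below its bubble point — single liquid phase.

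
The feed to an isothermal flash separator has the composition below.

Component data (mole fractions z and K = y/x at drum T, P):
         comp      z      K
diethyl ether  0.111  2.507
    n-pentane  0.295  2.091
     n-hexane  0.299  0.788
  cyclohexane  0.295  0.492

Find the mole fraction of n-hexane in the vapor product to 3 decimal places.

Iterate (Newton) starting at V/F = 0.65:
  V/F = 0.650: g = -0.0244, g' = -0.372 → V/F = 0.584
Converged at V/F = 0.584.
Compositions from xᵢ = zᵢ/(1+V/F(Kᵢ−1)), yᵢ = Kᵢxᵢ:
  diethyl ether: x = 0.059, y = 0.148
  n-pentane: x = 0.180, y = 0.377
  n-hexane: x = 0.341, y = 0.269
  cyclohexane: x = 0.420, y = 0.206

y_n-hexane = 0.269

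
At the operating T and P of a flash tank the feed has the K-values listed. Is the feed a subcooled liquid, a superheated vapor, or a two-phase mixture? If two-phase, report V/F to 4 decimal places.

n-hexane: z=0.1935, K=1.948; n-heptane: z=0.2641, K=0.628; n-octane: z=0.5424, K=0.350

subcooled liquid

ΣzᵢKᵢ = 0.7326; Σzᵢ/Kᵢ = 2.0696.
Since ΣzᵢKᵢ < 1 the mixture is below its bubble point — single liquid phase.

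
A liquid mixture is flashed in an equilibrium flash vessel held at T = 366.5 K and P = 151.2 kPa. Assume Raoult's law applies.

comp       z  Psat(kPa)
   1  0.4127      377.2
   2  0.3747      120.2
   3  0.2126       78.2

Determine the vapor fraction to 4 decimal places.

ψ = 0.8632

Raoult's law: Kᵢ = Pᵢˢᵃᵗ/P = Pᵢˢᵃᵗ/151.2.
  K_1 = 377.2/151.2 = 2.494709, K_2 = 120.2/151.2 = 0.794974, K_3 = 78.2/151.2 = 0.517196
Rachford–Rice: g(ψ) = Σ zᵢ(Kᵢ−1)/(1+ψ(Kᵢ−1)) = 0.
Check two-phase: ΣzᵢKᵢ = 1.4374 > 1 and Σzᵢ/Kᵢ = 1.0478 > 1, so g(0) = 0.4374 > 0 and g(1) = -0.0478 < 0.
Iterate (Newton) starting at ψ = 0.5:
  ψ = 0.5000: g = 0.13212, g' = -0.4077 → ψ = 0.8241
  ψ = 0.8241: g = 0.01348, g' = -0.3446 → ψ = 0.8632
Converged at ψ = 0.8632.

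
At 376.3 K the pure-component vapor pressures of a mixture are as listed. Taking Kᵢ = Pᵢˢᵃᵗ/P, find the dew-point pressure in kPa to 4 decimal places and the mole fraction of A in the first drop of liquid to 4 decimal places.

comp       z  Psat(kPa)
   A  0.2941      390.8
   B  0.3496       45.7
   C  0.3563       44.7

Pdew = 61.0748 kPa, x_A = 0.0460

At the dew point ψ → 1, so Σzᵢ/Kᵢ = 1 with Kᵢ = Pᵢˢᵃᵗ/P ⇒ 1/P = Σzᵢ/Pᵢˢᵃᵗ.
1/P = 0.2941/390.8 + 0.3496/45.7 + 0.3563/44.7 = 0.0163734 ⇒ P = 61.0748 kPa
xᵢ = zᵢP/Pᵢˢᵃᵗ ⇒ x_A = 0.2941·61.0748/390.8 = 0.0460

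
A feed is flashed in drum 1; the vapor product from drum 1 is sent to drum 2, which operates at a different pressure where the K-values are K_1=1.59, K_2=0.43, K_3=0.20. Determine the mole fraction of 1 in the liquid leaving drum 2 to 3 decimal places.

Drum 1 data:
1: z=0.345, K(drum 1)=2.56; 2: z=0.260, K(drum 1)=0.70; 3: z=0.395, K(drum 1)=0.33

x_1 (drum 2) = 0.535

Drum 1:
Newton–Raphson from ψ₁ = 0.67:
  ψ₁ = 0.670: g = -0.3147, g' = -0.821 → ψ₁ = 0.287
  ψ₁ = 0.287: g = -0.0411, g' = -0.700 → ψ₁ = 0.228
  ψ₁ = 0.228: g = 0.0008, g' = -0.731 → ψ₁ = 0.229
Converged at ψ₁ = 0.229.
Drum-1 compositions:
  1: x = 0.254, y = 0.651
  2: x = 0.279, y = 0.195
  3: x = 0.467, y = 0.154
Drum-2 feed = drum-1 vapor: z₂ = (0.6506, 0.1954, 0.1540).
Drum 2:
Rachford–Rice: g(ψ₂) = Σ zᵢ(Kᵢ−1)/(1+ψ₂(Kᵢ−1)) = 0.
g(0) = ΣzᵢKᵢ − 1 = 0.149 and g(1) = 1 − Σzᵢ/Kᵢ = -0.634, so a root lies in (0, 1).
Iterate (Newton) starting at ψ₂ = 0.44:
  ψ₂ = 0.440: g = -0.0341, g' = -0.491 → ψ₂ = 0.370
  ψ₂ = 0.370: g = -0.0014, g' = -0.454 → ψ₂ = 0.368
Converged at ψ₂ = 0.368.
  1: x = 0.535, y = 0.850
  2: x = 0.247, y = 0.106
  3: x = 0.218, y = 0.044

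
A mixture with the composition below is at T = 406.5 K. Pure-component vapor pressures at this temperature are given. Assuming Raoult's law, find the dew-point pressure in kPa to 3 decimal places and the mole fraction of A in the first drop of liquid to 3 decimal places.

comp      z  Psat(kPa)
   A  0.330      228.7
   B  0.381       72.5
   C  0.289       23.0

Pdew = 51.912 kPa, x_A = 0.075

At the dew point ψ → 1, so Σzᵢ/Kᵢ = 1 with Kᵢ = Pᵢˢᵃᵗ/P ⇒ 1/P = Σzᵢ/Pᵢˢᵃᵗ.
1/P = 0.330/228.7 + 0.381/72.5 + 0.289/23.0 = 0.019263 ⇒ P = 51.912 kPa
xᵢ = zᵢP/Pᵢˢᵃᵗ ⇒ x_A = 0.330·51.912/228.7 = 0.075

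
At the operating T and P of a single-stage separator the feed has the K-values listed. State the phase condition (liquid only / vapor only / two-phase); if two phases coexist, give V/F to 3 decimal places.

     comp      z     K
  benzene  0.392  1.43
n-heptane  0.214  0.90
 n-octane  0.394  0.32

liquid only

ΣzᵢKᵢ = 0.879; Σzᵢ/Kᵢ = 1.743.
Since ΣzᵢKᵢ < 1 the mixture is below its bubble point — single liquid phase.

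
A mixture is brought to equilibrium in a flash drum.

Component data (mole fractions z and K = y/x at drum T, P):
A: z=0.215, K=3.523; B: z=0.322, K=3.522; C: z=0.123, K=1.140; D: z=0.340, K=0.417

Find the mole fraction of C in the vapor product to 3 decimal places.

Let ψ = V/F and solve Σ zᵢ(Kᵢ−1)/(1+ψ(Kᵢ−1)) = 0.
Feasibility: ΣzᵢKᵢ = 2.174, Σzᵢ/Kᵢ = 1.076 — both > 1, two phases present.
Newton–Raphson from ψ = 0.4:
  ψ = 0.400: g = 0.4320, g' = -1.045 → ψ = 0.813
  ψ = 0.813: g = 0.0824, g' = -0.787 → ψ = 0.918
  ψ = 0.918: g = -0.0027, g' = -0.848 → ψ = 0.915
Converged at ψ = 0.915.
Compositions from xᵢ = zᵢ/(1+ψ(Kᵢ−1)), yᵢ = Kᵢxᵢ:
  A: x = 0.065, y = 0.229
  B: x = 0.097, y = 0.343
  C: x = 0.109, y = 0.124
  D: x = 0.729, y = 0.304

y_C = 0.124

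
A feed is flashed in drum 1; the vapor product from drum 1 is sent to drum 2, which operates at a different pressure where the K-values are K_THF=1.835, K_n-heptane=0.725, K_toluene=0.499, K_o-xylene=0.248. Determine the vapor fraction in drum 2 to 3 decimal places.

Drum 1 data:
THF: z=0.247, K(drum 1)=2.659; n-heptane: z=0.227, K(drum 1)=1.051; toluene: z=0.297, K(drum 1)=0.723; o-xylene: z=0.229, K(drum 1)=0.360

Drum 1:
Material balance + equilibrium reduce to Σ zᵢ(Kᵢ−1)/(1+ψ₁(Kᵢ−1)) = 0.
Check two-phase: ΣzᵢKᵢ = 1.193 > 1 and Σzᵢ/Kᵢ = 1.356 > 1, so g(0) = 0.193 > 0 and g(1) = -0.356 < 0.
Newton–Raphson from ψ₁ = 0.5:
  ψ₁ = 0.500: g = -0.0758, g' = -0.437 → ψ₁ = 0.327
  ψ₁ = 0.327: g = 0.0014, g' = -0.464 → ψ₁ = 0.330
Converged at ψ₁ = 0.330.
Drum-1 compositions:
  THF: x = 0.160, y = 0.425
  n-heptane: x = 0.223, y = 0.235
  toluene: x = 0.327, y = 0.236
  o-xylene: x = 0.290, y = 0.104
Drum-2 feed = drum-1 vapor: z₂ = (0.4246, 0.2346, 0.2363, 0.1045).
Drum 2:
Let ψ₂ = V/F and solve Σ zᵢ(Kᵢ−1)/(1+ψ₂(Kᵢ−1)) = 0.
Feasibility: ΣzᵢKᵢ = 1.093, Σzᵢ/Kᵢ = 1.450 — both > 1, two phases present.
Iterate (Newton) starting at ψ₂ = 0.5:
  ψ₂ = 0.500: g = -0.1086, g' = -0.429 → ψ₂ = 0.247
  ψ₂ = 0.247: g = -0.0068, g' = -0.390 → ψ₂ = 0.229
Converged at ψ₂ = 0.229.
  THF: x = 0.356, y = 0.654
  n-heptane: x = 0.250, y = 0.182
  toluene: x = 0.267, y = 0.133
  o-xylene: x = 0.126, y = 0.031

V/F (drum 2) = 0.229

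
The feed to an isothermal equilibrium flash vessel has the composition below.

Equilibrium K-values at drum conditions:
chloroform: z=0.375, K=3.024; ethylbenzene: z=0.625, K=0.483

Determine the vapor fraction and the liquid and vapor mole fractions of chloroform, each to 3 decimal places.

ψ = 0.417, x_chloroform = 0.203, y_chloroform = 0.615

Material balance + equilibrium reduce to Σ zᵢ(Kᵢ−1)/(1+ψ(Kᵢ−1)) = 0.
Check two-phase: ΣzᵢKᵢ = 1.436 > 1 and Σzᵢ/Kᵢ = 1.418 > 1, so g(0) = 0.436 > 0 and g(1) = -0.418 < 0.
Binary case is linear: z₁(K₁−1)(1+ψ(K₂−1)) + z₂(K₂−1)(1+ψ(K₁−1)) = 0
⇒ ψ = [z₁(K₁−1)+z₂(K₂−1)] / [−(K₁−1)(K₂−1)] = 0.4359/1.0464 = 0.417
Compositions from xᵢ = zᵢ/(1+ψ(Kᵢ−1)), yᵢ = Kᵢxᵢ:
  chloroform: x = 0.203, y = 0.615
  ethylbenzene: x = 0.797, y = 0.385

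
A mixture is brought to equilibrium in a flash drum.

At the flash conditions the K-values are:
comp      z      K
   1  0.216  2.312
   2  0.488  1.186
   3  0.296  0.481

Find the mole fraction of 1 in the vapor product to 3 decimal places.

y_1 = 0.268

Let ψ = V/F and solve Σ zᵢ(Kᵢ−1)/(1+ψ(Kᵢ−1)) = 0.
g(0) = ΣzᵢKᵢ − 1 = 0.221 and g(1) = 1 − Σzᵢ/Kᵢ = -0.120, so a root lies in (0, 1).
Iterate (Newton) starting at ψ = 0.61:
  ψ = 0.610: g = 0.0141, g' = -0.299 → ψ = 0.657
Converged at ψ = 0.657.
Compositions from xᵢ = zᵢ/(1+ψ(Kᵢ−1)), yᵢ = Kᵢxᵢ:
  1: x = 0.116, y = 0.268
  2: x = 0.435, y = 0.516
  3: x = 0.449, y = 0.216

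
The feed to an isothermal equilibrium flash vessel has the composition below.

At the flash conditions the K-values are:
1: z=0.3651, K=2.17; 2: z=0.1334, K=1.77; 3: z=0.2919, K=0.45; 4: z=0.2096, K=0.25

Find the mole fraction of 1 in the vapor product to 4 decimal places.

Rachford–Rice: g(V/F) = Σ zᵢ(Kᵢ−1)/(1+V/F(Kᵢ−1)) = 0.
Feasibility: ΣzᵢKᵢ = 1.2121, Σzᵢ/Kᵢ = 1.7307 — both > 1, two phases present.
Newton iteration, V/F⁰ = 0.32:
  V/F = 0.3200: g = -0.00846, g' = -0.6497 → V/F = 0.3070
Converged at V/F = 0.3070.
Compositions from xᵢ = zᵢ/(1+V/F(Kᵢ−1)), yᵢ = Kᵢxᵢ:
  1: x = 0.2686, y = 0.5829
  2: x = 0.1079, y = 0.1910
  3: x = 0.3512, y = 0.1580
  4: x = 0.2723, y = 0.0681

y_1 = 0.5829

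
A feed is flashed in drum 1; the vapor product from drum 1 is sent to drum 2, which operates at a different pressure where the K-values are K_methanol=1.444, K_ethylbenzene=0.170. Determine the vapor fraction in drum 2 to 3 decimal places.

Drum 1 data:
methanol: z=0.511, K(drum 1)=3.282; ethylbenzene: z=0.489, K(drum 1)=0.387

Drum 1:
Rachford–Rice: g(ψ₁) = Σ zᵢ(Kᵢ−1)/(1+ψ₁(Kᵢ−1)) = 0.
Feasibility: ΣzᵢKᵢ = 1.866, Σzᵢ/Kᵢ = 1.419 — both > 1, two phases present.
Iterate (Newton) starting at ψ₁ = 0.51:
  ψ₁ = 0.510: g = 0.1028, g' = -0.957 → ψ₁ = 0.617
  ψ₁ = 0.617: g = 0.0018, g' = -0.934 → ψ₁ = 0.619
Converged at ψ₁ = 0.619.
Drum-1 compositions:
  methanol: x = 0.212, y = 0.695
  ethylbenzene: x = 0.788, y = 0.305
Drum-2 feed = drum-1 vapor: z₂ = (0.6949, 0.3051).
Drum 2:
Rachford–Rice: g(ψ₂) = Σ zᵢ(Kᵢ−1)/(1+ψ₂(Kᵢ−1)) = 0.
Feasibility: ΣzᵢKᵢ = 1.055, Σzᵢ/Kᵢ = 2.276 — both > 1, two phases present.
Newton iteration, ψ₂⁰ = 0.31:
  ψ₂ = 0.310: g = -0.0697, g' = -0.487 → ψ₂ = 0.167
  ψ₂ = 0.167: g = -0.0066, g' = -0.402 → ψ₂ = 0.150
Converged at ψ₂ = 0.150.
  methanol: x = 0.651, y = 0.941
  ethylbenzene: x = 0.349, y = 0.059

V/F (drum 2) = 0.150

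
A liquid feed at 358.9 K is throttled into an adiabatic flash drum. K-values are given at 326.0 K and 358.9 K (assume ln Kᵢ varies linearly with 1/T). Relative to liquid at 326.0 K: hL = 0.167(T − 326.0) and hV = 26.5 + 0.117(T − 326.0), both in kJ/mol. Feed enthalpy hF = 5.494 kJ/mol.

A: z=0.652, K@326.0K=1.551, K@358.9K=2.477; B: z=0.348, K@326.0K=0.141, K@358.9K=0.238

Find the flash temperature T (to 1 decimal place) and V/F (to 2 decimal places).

Adiabatic flash: solve Rachford–Rice at each trial T, then check hF = ψ·hV(T) + (1−ψ)·hL(T).
  T = 326.0 K: K = (1.551, 0.141), RR gives ψ = 0.127, H_out = 3.377 kJ/mol
  T = 358.9 K: K = (2.477, 0.238), RR gives ψ = 0.620, H_out = 20.905 kJ/mol
  T = 342.4 K: K = (1.981, 0.185), RR gives ψ = 0.446, H_out = 14.180 kJ/mol
  T = 334.2 K: K = (1.758, 0.162), RR gives ψ = 0.319, H_out = 9.696 kJ/mol
  T = 330.1 K: K = (1.653, 0.151), RR gives ψ = 0.235, H_out = 6.864 kJ/mol
  T = 328.1 K: K = (1.603, 0.146), RR gives ψ = 0.186, H_out = 5.264 kJ/mol
Linear interpolation between T = 328.1 (H_out = 5.264) and T = 330.1 (H_out = 6.864) on hF = 5.494 gives T ≈ 328.4 K, at which ψ = 0.19.

T = 328.4 K, V/F = 0.19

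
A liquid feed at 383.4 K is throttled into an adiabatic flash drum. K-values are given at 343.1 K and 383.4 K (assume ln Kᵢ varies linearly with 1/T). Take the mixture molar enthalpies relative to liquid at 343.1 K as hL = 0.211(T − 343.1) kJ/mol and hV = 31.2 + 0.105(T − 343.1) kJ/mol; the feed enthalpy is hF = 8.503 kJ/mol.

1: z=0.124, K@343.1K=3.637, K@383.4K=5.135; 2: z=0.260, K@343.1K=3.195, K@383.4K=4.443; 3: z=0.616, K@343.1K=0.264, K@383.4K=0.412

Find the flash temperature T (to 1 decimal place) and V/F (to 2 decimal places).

T = 344.4 K, V/F = 0.26

Adiabatic flash: solve Rachford–Rice at each trial T, then check hF = ψ·hV(T) + (1−ψ)·hL(T).
  T = 343.1 K: K = (3.637, 3.195, 0.264), RR gives ψ = 0.257, H_out = 8.033 kJ/mol
  T = 383.4 K: K = (5.135, 4.443, 0.412), RR gives ψ = 0.484, H_out = 21.543 kJ/mol
  T = 363.2 K: K = (4.361, 3.801, 0.334), RR gives ψ = 0.369, H_out = 14.966 kJ/mol
  T = 353.1 K: K = (3.991, 3.492, 0.298), RR gives ψ = 0.314, H_out = 11.566 kJ/mol
  T = 348.1 K: K = (3.813, 3.342, 0.281), RR gives ψ = 0.286, H_out = 9.826 kJ/mol
  T = 345.6 K: K = (3.724, 3.268, 0.272), RR gives ψ = 0.272, H_out = 8.937 kJ/mol
  T = 344.4 K: K = (3.682, 3.233, 0.268), RR gives ψ = 0.265, H_out = 8.505 kJ/mol
Linear interpolation between T = 343.1 (H_out = 8.033) and T = 344.4 (H_out = 8.505) on hF = 8.503 gives T ≈ 344.4 K, at which ψ = 0.26.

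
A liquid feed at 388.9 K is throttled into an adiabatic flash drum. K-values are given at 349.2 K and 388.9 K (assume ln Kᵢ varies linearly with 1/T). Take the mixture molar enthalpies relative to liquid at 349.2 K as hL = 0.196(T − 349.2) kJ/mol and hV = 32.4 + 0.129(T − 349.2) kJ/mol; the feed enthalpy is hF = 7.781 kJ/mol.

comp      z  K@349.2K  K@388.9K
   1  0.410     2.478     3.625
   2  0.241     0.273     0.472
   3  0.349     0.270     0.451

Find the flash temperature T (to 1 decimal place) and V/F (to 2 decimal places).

T = 354.2 K, V/F = 0.21

Adiabatic flash: solve Rachford–Rice at each trial T, then check hF = ψ·hV(T) + (1−ψ)·hL(T).
  T = 349.2 K: K = (2.478, 0.273, 0.270), RR gives ψ = 0.163, H_out = 5.294 kJ/mol
  T = 388.9 K: K = (3.625, 0.472, 0.451), RR gives ψ = 0.534, H_out = 23.656 kJ/mol
  T = 369.0 K: K = (3.026, 0.364, 0.354), RR gives ψ = 0.347, H_out = 14.673 kJ/mol
  T = 359.1 K: K = (2.746, 0.317, 0.310), RR gives ψ = 0.259, H_out = 10.150 kJ/mol
  T = 354.1 K: K = (2.609, 0.294, 0.289), RR gives ψ = 0.212, H_out = 7.756 kJ/mol
  T = 356.6 K: K = (2.677, 0.305, 0.300), RR gives ψ = 0.236, H_out = 8.965 kJ/mol
  T = 355.4 K: K = (2.644, 0.300, 0.295), RR gives ψ = 0.224, H_out = 8.388 kJ/mol
Linear interpolation between T = 354.1 (H_out = 7.756) and T = 355.4 (H_out = 8.388) on hF = 7.781 gives T ≈ 354.2 K, at which ψ = 0.21.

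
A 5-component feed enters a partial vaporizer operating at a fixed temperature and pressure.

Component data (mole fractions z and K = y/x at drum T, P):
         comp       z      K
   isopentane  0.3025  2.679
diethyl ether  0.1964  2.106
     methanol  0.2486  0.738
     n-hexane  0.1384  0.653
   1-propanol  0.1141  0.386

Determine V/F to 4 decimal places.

V/F = 0.8989

Material balance + equilibrium reduce to Σ zᵢ(Kᵢ−1)/(1+V/F(Kᵢ−1)) = 0.
Check two-phase: ΣzᵢKᵢ = 1.5419 > 1 and Σzᵢ/Kᵢ = 1.0506 > 1, so g(0) = 0.5419 > 0 and g(1) = -0.0506 < 0.
Newton iteration, V/F⁰ = 0.5:
  V/F = 0.5000: g = 0.18183, g' = -0.4882 → V/F = 0.8724
  V/F = 0.8724: g = 0.01241, g' = -0.4651 → V/F = 0.8991
  V/F = 0.8991: g = -0.00012, g' = -0.4746 → V/F = 0.8989
Converged at V/F = 0.8989.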